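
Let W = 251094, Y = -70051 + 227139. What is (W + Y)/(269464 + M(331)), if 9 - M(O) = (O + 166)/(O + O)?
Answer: 270216484/178390629 ≈ 1.5147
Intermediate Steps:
Y = 157088
M(O) = 9 - (166 + O)/(2*O) (M(O) = 9 - (O + 166)/(O + O) = 9 - (166 + O)/(2*O))
(W + Y)/(269464 + M(331)) = (251094 + 157088)/(269464 + (17/2 - 83/331)) = 408182/(269464 + (17/2 - 83*1/331)) = 408182/(269464 + (17/2 - 83/331)) = 408182/(269464 + 5461/662) = 408182/(178390629/662) = 408182*(662/178390629) = 270216484/178390629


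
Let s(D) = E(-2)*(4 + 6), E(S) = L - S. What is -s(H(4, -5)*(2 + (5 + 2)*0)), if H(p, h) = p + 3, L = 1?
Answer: -30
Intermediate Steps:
E(S) = 1 - S
H(p, h) = 3 + p
s(D) = 30 (s(D) = (1 - 1*(-2))*(4 + 6) = (1 + 2)*10 = 3*10 = 30)
-s(H(4, -5)*(2 + (5 + 2)*0)) = -1*30 = -30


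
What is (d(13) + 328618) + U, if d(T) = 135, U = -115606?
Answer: 213147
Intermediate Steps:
(d(13) + 328618) + U = (135 + 328618) - 115606 = 328753 - 115606 = 213147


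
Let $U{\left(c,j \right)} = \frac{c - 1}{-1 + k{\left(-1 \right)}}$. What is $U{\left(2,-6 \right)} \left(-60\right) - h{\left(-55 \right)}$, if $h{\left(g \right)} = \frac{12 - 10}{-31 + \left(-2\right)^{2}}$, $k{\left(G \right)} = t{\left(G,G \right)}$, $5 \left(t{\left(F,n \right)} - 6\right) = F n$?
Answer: $- \frac{4024}{351} \approx -11.464$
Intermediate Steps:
$t{\left(F,n \right)} = 6 + \frac{F n}{5}$
$k{\left(G \right)} = 6 + \frac{G^{2}}{5}$ ($k{\left(G \right)} = 6 + \frac{G G}{5} = 6 + \frac{G^{2}}{5}$)
$U{\left(c,j \right)} = - \frac{5}{26} + \frac{5 c}{26}$ ($U{\left(c,j \right)} = \frac{c - 1}{-1 + \left(6 + \frac{\left(-1\right)^{2}}{5}\right)} = \frac{-1 + c}{-1 + \left(6 + \frac{1}{5} \cdot 1\right)} = \frac{-1 + c}{-1 + \left(6 + \frac{1}{5}\right)} = \frac{-1 + c}{-1 + \frac{31}{5}} = \frac{-1 + c}{\frac{26}{5}} = \left(-1 + c\right) \frac{5}{26} = - \frac{5}{26} + \frac{5 c}{26}$)
$h{\left(g \right)} = - \frac{2}{27}$ ($h{\left(g \right)} = \frac{2}{-31 + 4} = \frac{2}{-27} = 2 \left(- \frac{1}{27}\right) = - \frac{2}{27}$)
$U{\left(2,-6 \right)} \left(-60\right) - h{\left(-55 \right)} = \left(- \frac{5}{26} + \frac{5}{26} \cdot 2\right) \left(-60\right) - - \frac{2}{27} = \left(- \frac{5}{26} + \frac{5}{13}\right) \left(-60\right) + \frac{2}{27} = \frac{5}{26} \left(-60\right) + \frac{2}{27} = - \frac{150}{13} + \frac{2}{27} = - \frac{4024}{351}$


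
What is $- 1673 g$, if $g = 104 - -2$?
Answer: $-177338$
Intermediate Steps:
$g = 106$ ($g = 104 + 2 = 106$)
$- 1673 g = \left(-1673\right) 106 = -177338$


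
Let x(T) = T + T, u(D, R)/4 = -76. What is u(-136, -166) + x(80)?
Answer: -144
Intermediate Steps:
u(D, R) = -304 (u(D, R) = 4*(-76) = -304)
x(T) = 2*T
u(-136, -166) + x(80) = -304 + 2*80 = -304 + 160 = -144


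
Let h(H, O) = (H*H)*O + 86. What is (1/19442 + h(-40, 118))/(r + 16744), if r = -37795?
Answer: -3672321613/409273542 ≈ -8.9728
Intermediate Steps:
h(H, O) = 86 + O*H**2 (h(H, O) = H**2*O + 86 = O*H**2 + 86 = 86 + O*H**2)
(1/19442 + h(-40, 118))/(r + 16744) = (1/19442 + (86 + 118*(-40)**2))/(-37795 + 16744) = (1/19442 + (86 + 118*1600))/(-21051) = (1/19442 + (86 + 188800))*(-1/21051) = (1/19442 + 188886)*(-1/21051) = (3672321613/19442)*(-1/21051) = -3672321613/409273542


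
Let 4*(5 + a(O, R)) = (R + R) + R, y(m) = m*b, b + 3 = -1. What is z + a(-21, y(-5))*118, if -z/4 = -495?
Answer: 3160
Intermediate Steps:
b = -4 (b = -3 - 1 = -4)
z = 1980 (z = -4*(-495) = 1980)
y(m) = -4*m (y(m) = m*(-4) = -4*m)
a(O, R) = -5 + 3*R/4 (a(O, R) = -5 + ((R + R) + R)/4 = -5 + (2*R + R)/4 = -5 + (3*R)/4 = -5 + 3*R/4)
z + a(-21, y(-5))*118 = 1980 + (-5 + 3*(-4*(-5))/4)*118 = 1980 + (-5 + (3/4)*20)*118 = 1980 + (-5 + 15)*118 = 1980 + 10*118 = 1980 + 1180 = 3160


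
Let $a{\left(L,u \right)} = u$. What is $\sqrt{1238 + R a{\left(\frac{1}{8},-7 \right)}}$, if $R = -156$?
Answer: $\sqrt{2330} \approx 48.27$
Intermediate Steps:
$\sqrt{1238 + R a{\left(\frac{1}{8},-7 \right)}} = \sqrt{1238 - -1092} = \sqrt{1238 + 1092} = \sqrt{2330}$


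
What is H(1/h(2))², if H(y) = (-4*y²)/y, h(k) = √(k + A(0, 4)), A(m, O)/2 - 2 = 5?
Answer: 1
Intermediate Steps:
A(m, O) = 14 (A(m, O) = 4 + 2*5 = 4 + 10 = 14)
h(k) = √(14 + k) (h(k) = √(k + 14) = √(14 + k))
H(y) = -4*y
H(1/h(2))² = (-4/√(14 + 2))² = (-4/(√16))² = (-4/4)² = (-4*¼)² = (-1)² = 1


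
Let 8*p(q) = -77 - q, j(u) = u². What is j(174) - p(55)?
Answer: 60585/2 ≈ 30293.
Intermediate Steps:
p(q) = -77/8 - q/8 (p(q) = (-77 - q)/8 = -77/8 - q/8)
j(174) - p(55) = 174² - (-77/8 - ⅛*55) = 30276 - (-77/8 - 55/8) = 30276 - 1*(-33/2) = 30276 + 33/2 = 60585/2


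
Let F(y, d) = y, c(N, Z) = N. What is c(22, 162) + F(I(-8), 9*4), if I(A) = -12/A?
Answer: 47/2 ≈ 23.500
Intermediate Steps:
c(22, 162) + F(I(-8), 9*4) = 22 - 12/(-8) = 22 - 12*(-⅛) = 22 + 3/2 = 47/2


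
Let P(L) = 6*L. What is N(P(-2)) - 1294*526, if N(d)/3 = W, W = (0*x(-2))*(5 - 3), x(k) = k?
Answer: -680644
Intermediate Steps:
W = 0 (W = (0*(-2))*(5 - 3) = 0*2 = 0)
N(d) = 0 (N(d) = 3*0 = 0)
N(P(-2)) - 1294*526 = 0 - 1294*526 = 0 - 680644 = -680644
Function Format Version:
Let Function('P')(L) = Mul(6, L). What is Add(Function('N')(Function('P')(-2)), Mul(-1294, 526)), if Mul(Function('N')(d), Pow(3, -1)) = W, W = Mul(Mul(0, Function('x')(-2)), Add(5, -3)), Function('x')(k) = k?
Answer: -680644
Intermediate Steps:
W = 0 (W = Mul(Mul(0, -2), Add(5, -3)) = Mul(0, 2) = 0)
Function('N')(d) = 0 (Function('N')(d) = Mul(3, 0) = 0)
Add(Function('N')(Function('P')(-2)), Mul(-1294, 526)) = Add(0, Mul(-1294, 526)) = Add(0, -680644) = -680644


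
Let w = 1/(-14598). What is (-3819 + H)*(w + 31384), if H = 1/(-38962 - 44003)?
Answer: -72579878206596508/605561535 ≈ -1.1986e+8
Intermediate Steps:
H = -1/82965 (H = 1/(-82965) = -1/82965 ≈ -1.2053e-5)
w = -1/14598 ≈ -6.8503e-5
(-3819 + H)*(w + 31384) = (-3819 - 1/82965)*(-1/14598 + 31384) = -316843336/82965*458143631/14598 = -72579878206596508/605561535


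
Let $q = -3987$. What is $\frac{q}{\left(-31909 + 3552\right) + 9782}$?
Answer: $\frac{3987}{18575} \approx 0.21464$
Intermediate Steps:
$\frac{q}{\left(-31909 + 3552\right) + 9782} = - \frac{3987}{\left(-31909 + 3552\right) + 9782} = - \frac{3987}{-28357 + 9782} = - \frac{3987}{-18575} = \left(-3987\right) \left(- \frac{1}{18575}\right) = \frac{3987}{18575}$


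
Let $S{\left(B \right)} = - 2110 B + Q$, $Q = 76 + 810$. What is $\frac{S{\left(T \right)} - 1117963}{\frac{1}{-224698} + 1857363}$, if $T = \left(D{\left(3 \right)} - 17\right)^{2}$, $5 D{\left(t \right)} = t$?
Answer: $- \frac{1892611705274}{2086728756865} \approx -0.90698$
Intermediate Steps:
$D{\left(t \right)} = \frac{t}{5}$
$Q = 886$
$T = \frac{6724}{25}$ ($T = \left(\frac{1}{5} \cdot 3 - 17\right)^{2} = \left(\frac{3}{5} - 17\right)^{2} = \left(- \frac{82}{5}\right)^{2} = \frac{6724}{25} \approx 268.96$)
$S{\left(B \right)} = 886 - 2110 B$ ($S{\left(B \right)} = - 2110 B + 886 = 886 - 2110 B$)
$\frac{S{\left(T \right)} - 1117963}{\frac{1}{-224698} + 1857363} = \frac{\left(886 - \frac{2837528}{5}\right) - 1117963}{\frac{1}{-224698} + 1857363} = \frac{\left(886 - \frac{2837528}{5}\right) - 1117963}{- \frac{1}{224698} + 1857363} = \frac{- \frac{2833098}{5} - 1117963}{\frac{417345751373}{224698}} = \left(- \frac{8422913}{5}\right) \frac{224698}{417345751373} = - \frac{1892611705274}{2086728756865}$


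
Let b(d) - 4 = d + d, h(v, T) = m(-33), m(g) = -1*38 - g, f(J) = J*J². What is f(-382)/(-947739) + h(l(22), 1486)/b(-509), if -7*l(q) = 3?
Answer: 1449438673/24641214 ≈ 58.822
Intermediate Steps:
l(q) = -3/7 (l(q) = -⅐*3 = -3/7)
f(J) = J³
m(g) = -38 - g
h(v, T) = -5 (h(v, T) = -38 - 1*(-33) = -38 + 33 = -5)
b(d) = 4 + 2*d (b(d) = 4 + (d + d) = 4 + 2*d)
f(-382)/(-947739) + h(l(22), 1486)/b(-509) = (-382)³/(-947739) - 5/(4 + 2*(-509)) = -55742968*(-1/947739) - 5/(4 - 1018) = 55742968/947739 - 5/(-1014) = 55742968/947739 - 5*(-1/1014) = 55742968/947739 + 5/1014 = 1449438673/24641214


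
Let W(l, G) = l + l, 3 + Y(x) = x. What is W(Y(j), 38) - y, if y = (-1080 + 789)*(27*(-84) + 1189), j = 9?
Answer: -313977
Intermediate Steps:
Y(x) = -3 + x
W(l, G) = 2*l
y = 313989 (y = -291*(-2268 + 1189) = -291*(-1079) = 313989)
W(Y(j), 38) - y = 2*(-3 + 9) - 1*313989 = 2*6 - 313989 = 12 - 313989 = -313977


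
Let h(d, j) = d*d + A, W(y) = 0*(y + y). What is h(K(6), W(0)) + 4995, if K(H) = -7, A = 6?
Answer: 5050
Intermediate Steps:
W(y) = 0 (W(y) = 0*(2*y) = 0)
h(d, j) = 6 + d² (h(d, j) = d*d + 6 = d² + 6 = 6 + d²)
h(K(6), W(0)) + 4995 = (6 + (-7)²) + 4995 = (6 + 49) + 4995 = 55 + 4995 = 5050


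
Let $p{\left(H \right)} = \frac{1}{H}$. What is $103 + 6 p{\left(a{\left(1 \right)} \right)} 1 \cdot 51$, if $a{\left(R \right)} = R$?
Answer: $409$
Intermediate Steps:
$103 + 6 p{\left(a{\left(1 \right)} \right)} 1 \cdot 51 = 103 + \frac{6}{1} \cdot 1 \cdot 51 = 103 + 6 \cdot 1 \cdot 1 \cdot 51 = 103 + 6 \cdot 1 \cdot 51 = 103 + 6 \cdot 51 = 103 + 306 = 409$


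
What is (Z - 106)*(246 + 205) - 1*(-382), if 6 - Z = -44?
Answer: -24874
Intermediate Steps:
Z = 50 (Z = 6 - 1*(-44) = 6 + 44 = 50)
(Z - 106)*(246 + 205) - 1*(-382) = (50 - 106)*(246 + 205) - 1*(-382) = -56*451 + 382 = -25256 + 382 = -24874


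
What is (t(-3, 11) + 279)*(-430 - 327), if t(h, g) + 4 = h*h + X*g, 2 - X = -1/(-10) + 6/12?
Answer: -1133229/5 ≈ -2.2665e+5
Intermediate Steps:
X = 7/5 (X = 2 - (-1/(-10) + 6/12) = 2 - (-1*(-⅒) + 6*(1/12)) = 2 - (⅒ + ½) = 2 - 1*⅗ = 2 - ⅗ = 7/5 ≈ 1.4000)
t(h, g) = -4 + h² + 7*g/5 (t(h, g) = -4 + (h*h + 7*g/5) = -4 + (h² + 7*g/5) = -4 + h² + 7*g/5)
(t(-3, 11) + 279)*(-430 - 327) = ((-4 + (-3)² + (7/5)*11) + 279)*(-430 - 327) = ((-4 + 9 + 77/5) + 279)*(-757) = (102/5 + 279)*(-757) = (1497/5)*(-757) = -1133229/5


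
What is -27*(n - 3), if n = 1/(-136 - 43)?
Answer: 14526/179 ≈ 81.151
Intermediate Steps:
n = -1/179 (n = 1/(-179) = -1/179 ≈ -0.0055866)
-27*(n - 3) = -27*(-1/179 - 3) = -27*(-538/179) = 14526/179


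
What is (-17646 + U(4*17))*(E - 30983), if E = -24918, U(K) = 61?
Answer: 983019085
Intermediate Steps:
(-17646 + U(4*17))*(E - 30983) = (-17646 + 61)*(-24918 - 30983) = -17585*(-55901) = 983019085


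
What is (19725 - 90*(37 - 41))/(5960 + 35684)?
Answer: 20085/41644 ≈ 0.48230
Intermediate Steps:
(19725 - 90*(37 - 41))/(5960 + 35684) = (19725 - 90*(-4))/41644 = (19725 + 360)*(1/41644) = 20085*(1/41644) = 20085/41644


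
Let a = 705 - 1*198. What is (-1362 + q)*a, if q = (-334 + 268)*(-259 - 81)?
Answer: 10686546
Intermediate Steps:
a = 507 (a = 705 - 198 = 507)
q = 22440 (q = -66*(-340) = 22440)
(-1362 + q)*a = (-1362 + 22440)*507 = 21078*507 = 10686546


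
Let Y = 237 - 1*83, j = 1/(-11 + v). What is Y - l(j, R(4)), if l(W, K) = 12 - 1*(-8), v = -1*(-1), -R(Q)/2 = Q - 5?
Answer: 134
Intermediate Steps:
R(Q) = 10 - 2*Q (R(Q) = -2*(Q - 5) = -2*(-5 + Q) = 10 - 2*Q)
v = 1
j = -⅒ (j = 1/(-11 + 1) = 1/(-10) = -⅒ ≈ -0.10000)
l(W, K) = 20 (l(W, K) = 12 + 8 = 20)
Y = 154 (Y = 237 - 83 = 154)
Y - l(j, R(4)) = 154 - 1*20 = 154 - 20 = 134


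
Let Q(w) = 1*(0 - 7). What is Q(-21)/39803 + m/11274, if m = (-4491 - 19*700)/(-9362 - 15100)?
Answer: -1222356943/10977053956164 ≈ -0.00011136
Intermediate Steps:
Q(w) = -7 (Q(w) = 1*(-7) = -7)
m = 17791/24462 (m = (-4491 - 13300)/(-24462) = -17791*(-1/24462) = 17791/24462 ≈ 0.72729)
Q(-21)/39803 + m/11274 = -7/39803 + (17791/24462)/11274 = -7*1/39803 + (17791/24462)*(1/11274) = -7/39803 + 17791/275784588 = -1222356943/10977053956164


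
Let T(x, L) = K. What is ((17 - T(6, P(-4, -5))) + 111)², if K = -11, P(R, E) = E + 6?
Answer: 19321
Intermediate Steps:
P(R, E) = 6 + E
T(x, L) = -11
((17 - T(6, P(-4, -5))) + 111)² = ((17 - 1*(-11)) + 111)² = ((17 + 11) + 111)² = (28 + 111)² = 139² = 19321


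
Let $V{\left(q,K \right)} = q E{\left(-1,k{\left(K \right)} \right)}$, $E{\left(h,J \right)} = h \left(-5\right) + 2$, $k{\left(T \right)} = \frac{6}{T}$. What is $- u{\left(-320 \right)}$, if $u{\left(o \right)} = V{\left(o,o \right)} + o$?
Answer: $2560$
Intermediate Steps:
$E{\left(h,J \right)} = 2 - 5 h$ ($E{\left(h,J \right)} = - 5 h + 2 = 2 - 5 h$)
$V{\left(q,K \right)} = 7 q$ ($V{\left(q,K \right)} = q \left(2 - -5\right) = q \left(2 + 5\right) = q 7 = 7 q$)
$u{\left(o \right)} = 8 o$ ($u{\left(o \right)} = 7 o + o = 8 o$)
$- u{\left(-320 \right)} = - 8 \left(-320\right) = \left(-1\right) \left(-2560\right) = 2560$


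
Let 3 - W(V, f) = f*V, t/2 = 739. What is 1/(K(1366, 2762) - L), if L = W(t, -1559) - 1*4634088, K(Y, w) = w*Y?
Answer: 1/6102775 ≈ 1.6386e-7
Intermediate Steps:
K(Y, w) = Y*w
t = 1478 (t = 2*739 = 1478)
W(V, f) = 3 - V*f (W(V, f) = 3 - f*V = 3 - V*f)
L = -2329883 (L = (3 - 1*1478*(-1559)) - 1*4634088 = (3 + 2304202) - 4634088 = 2304205 - 4634088 = -2329883)
1/(K(1366, 2762) - L) = 1/(1366*2762 - 1*(-2329883)) = 1/(3772892 + 2329883) = 1/6102775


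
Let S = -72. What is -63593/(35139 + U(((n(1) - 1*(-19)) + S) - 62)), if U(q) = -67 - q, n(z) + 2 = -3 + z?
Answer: -63593/35191 ≈ -1.8071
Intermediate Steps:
n(z) = -5 + z (n(z) = -2 + (-3 + z) = -5 + z)
-63593/(35139 + U(((n(1) - 1*(-19)) + S) - 62)) = -63593/(35139 + (-67 - ((((-5 + 1) - 1*(-19)) - 72) - 62))) = -63593/(35139 + (-67 - (((-4 + 19) - 72) - 62))) = -63593/(35139 + (-67 - ((15 - 72) - 62))) = -63593/(35139 + (-67 - (-57 - 62))) = -63593/(35139 + (-67 - 1*(-119))) = -63593/(35139 + (-67 + 119)) = -63593/(35139 + 52) = -63593/35191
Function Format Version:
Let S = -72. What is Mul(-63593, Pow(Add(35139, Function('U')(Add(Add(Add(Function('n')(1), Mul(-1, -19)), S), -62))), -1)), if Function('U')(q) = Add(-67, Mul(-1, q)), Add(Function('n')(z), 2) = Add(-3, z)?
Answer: Rational(-63593, 35191) ≈ -1.8071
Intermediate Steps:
Function('n')(z) = Add(-5, z) (Function('n')(z) = Add(-2, Add(-3, z)) = Add(-5, z))
Mul(-63593, Pow(Add(35139, Function('U')(Add(Add(Add(Function('n')(1), Mul(-1, -19)), S), -62))), -1)) = Mul(-63593, Pow(Add(35139, Add(-67, Mul(-1, Add(Add(Add(Add(-5, 1), Mul(-1, -19)), -72), -62)))), -1)) = Mul(-63593, Pow(Add(35139, Add(-67, Mul(-1, Add(Add(Add(-4, 19), -72), -62)))), -1)) = Mul(-63593, Pow(Add(35139, Add(-67, Mul(-1, Add(Add(15, -72), -62)))), -1)) = Mul(-63593, Pow(Add(35139, Add(-67, Mul(-1, Add(-57, -62)))), -1)) = Mul(-63593, Pow(Add(35139, Add(-67, Mul(-1, -119))), -1)) = Mul(-63593, Pow(Add(35139, Add(-67, 119)), -1)) = Mul(-63593, Pow(Add(35139, 52), -1)) = Mul(-63593, Pow(35191, -1)) = Mul(-63593, Rational(1, 35191)) = Rational(-63593, 35191)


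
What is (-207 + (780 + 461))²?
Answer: 1069156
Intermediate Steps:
(-207 + (780 + 461))² = (-207 + 1241)² = 1034² = 1069156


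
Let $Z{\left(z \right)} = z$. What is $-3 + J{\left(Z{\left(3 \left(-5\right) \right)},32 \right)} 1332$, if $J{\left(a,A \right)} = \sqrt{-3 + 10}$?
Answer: $-3 + 1332 \sqrt{7} \approx 3521.1$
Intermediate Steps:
$J{\left(a,A \right)} = \sqrt{7}$
$-3 + J{\left(Z{\left(3 \left(-5\right) \right)},32 \right)} 1332 = -3 + \sqrt{7} \cdot 1332 = -3 + 1332 \sqrt{7}$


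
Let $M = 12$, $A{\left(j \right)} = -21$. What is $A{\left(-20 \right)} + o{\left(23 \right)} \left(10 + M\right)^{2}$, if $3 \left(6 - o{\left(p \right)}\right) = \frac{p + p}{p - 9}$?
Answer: $\frac{49411}{21} \approx 2352.9$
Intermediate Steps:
$o{\left(p \right)} = 6 - \frac{2 p}{3 \left(-9 + p\right)}$ ($o{\left(p \right)} = 6 - \frac{\left(p + p\right) \frac{1}{p - 9}}{3} = 6 - \frac{2 p \frac{1}{-9 + p}}{3} = 6 - \frac{2 p}{3 \left(-9 + p\right)}$)
$A{\left(-20 \right)} + o{\left(23 \right)} \left(10 + M\right)^{2} = -21 + \frac{2 \left(-81 + 8 \cdot 23\right)}{3 \left(-9 + 23\right)} \left(10 + 12\right)^{2} = -21 + \frac{2 \left(-81 + 184\right)}{3 \cdot 14} \cdot 22^{2} = -21 + \frac{2}{3} \cdot \frac{1}{14} \cdot 103 \cdot 484 = -21 + \frac{103}{21} \cdot 484 = -21 + \frac{49852}{21} = \frac{49411}{21}$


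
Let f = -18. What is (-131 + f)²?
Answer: 22201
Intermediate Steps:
(-131 + f)² = (-131 - 18)² = (-149)² = 22201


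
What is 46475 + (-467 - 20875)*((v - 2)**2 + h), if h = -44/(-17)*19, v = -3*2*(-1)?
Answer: -22856861/17 ≈ -1.3445e+6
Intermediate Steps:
v = 6 (v = -6*(-1) = 6)
h = 836/17 (h = -44*(-1)/17*19 = -2*(-22/17)*19 = (44/17)*19 = 836/17 ≈ 49.176)
46475 + (-467 - 20875)*((v - 2)**2 + h) = 46475 + (-467 - 20875)*((6 - 2)**2 + 836/17) = 46475 - 21342*(4**2 + 836/17) = 46475 - 21342*(16 + 836/17) = 46475 - 21342*1108/17 = 46475 - 23646936/17 = -22856861/17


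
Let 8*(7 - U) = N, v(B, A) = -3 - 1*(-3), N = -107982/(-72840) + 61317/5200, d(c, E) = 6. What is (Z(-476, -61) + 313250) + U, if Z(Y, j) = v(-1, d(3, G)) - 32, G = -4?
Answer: 7909265221361/25251200 ≈ 3.1322e+5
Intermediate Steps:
N = 41898639/3156400 (N = -107982*(-1/72840) + 61317*(1/5200) = 17997/12140 + 61317/5200 = 41898639/3156400 ≈ 13.274)
v(B, A) = 0 (v(B, A) = -3 + 3 = 0)
U = 134859761/25251200 (U = 7 - ⅛*41898639/3156400 = 7 - 41898639/25251200 = 134859761/25251200 ≈ 5.3407)
Z(Y, j) = -32 (Z(Y, j) = 0 - 32 = -32)
(Z(-476, -61) + 313250) + U = (-32 + 313250) + 134859761/25251200 = 313218 + 134859761/25251200 = 7909265221361/25251200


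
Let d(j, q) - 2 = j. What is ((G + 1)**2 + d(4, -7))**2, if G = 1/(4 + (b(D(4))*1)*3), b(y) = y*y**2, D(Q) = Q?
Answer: 72525183025/1475789056 ≈ 49.143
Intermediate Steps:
d(j, q) = 2 + j
b(y) = y**3
G = 1/196 (G = 1/(4 + (4**3*1)*3) = 1/(4 + (64*1)*3) = 1/(4 + 64*3) = 1/(4 + 192) = 1/196 ≈ 0.0051020)
((G + 1)**2 + d(4, -7))**2 = ((1/196 + 1)**2 + (2 + 4))**2 = ((197/196)**2 + 6)**2 = (38809/38416 + 6)**2 = (269305/38416)**2 = 72525183025/1475789056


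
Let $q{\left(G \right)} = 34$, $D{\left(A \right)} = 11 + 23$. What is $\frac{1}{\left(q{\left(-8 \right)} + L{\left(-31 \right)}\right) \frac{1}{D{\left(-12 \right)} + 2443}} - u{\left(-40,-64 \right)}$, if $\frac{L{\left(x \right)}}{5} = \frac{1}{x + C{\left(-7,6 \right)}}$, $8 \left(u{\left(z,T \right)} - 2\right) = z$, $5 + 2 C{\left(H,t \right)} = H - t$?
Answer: $\frac{20629}{271} \approx 76.122$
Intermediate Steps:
$C{\left(H,t \right)} = - \frac{5}{2} + \frac{H}{2} - \frac{t}{2}$ ($C{\left(H,t \right)} = - \frac{5}{2} + \frac{H - t}{2} = - \frac{5}{2} + \left(\frac{H}{2} - \frac{t}{2}\right) = - \frac{5}{2} + \frac{H}{2} - \frac{t}{2}$)
$u{\left(z,T \right)} = 2 + \frac{z}{8}$
$D{\left(A \right)} = 34$
$L{\left(x \right)} = \frac{5}{-9 + x}$ ($L{\left(x \right)} = \frac{5}{x - 9} = \frac{5}{-9 + x}$)
$\frac{1}{\left(q{\left(-8 \right)} + L{\left(-31 \right)}\right) \frac{1}{D{\left(-12 \right)} + 2443}} - u{\left(-40,-64 \right)} = \frac{1}{\left(34 + \frac{5}{-9 - 31}\right) \frac{1}{34 + 2443}} - \left(2 + \frac{1}{8} \left(-40\right)\right) = \frac{1}{\left(34 + \frac{5}{-40}\right) \frac{1}{2477}} - \left(2 - 5\right) = \frac{1}{\left(34 + 5 \left(- \frac{1}{40}\right)\right) \frac{1}{2477}} - -3 = \frac{1}{\left(34 - \frac{1}{8}\right) \frac{1}{2477}} + 3 = \frac{1}{\frac{271}{8} \cdot \frac{1}{2477}} + 3 = \frac{1}{\frac{271}{19816}} + 3 = \frac{19816}{271} + 3 = \frac{20629}{271}$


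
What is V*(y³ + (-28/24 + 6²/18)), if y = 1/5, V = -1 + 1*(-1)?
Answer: -631/375 ≈ -1.6827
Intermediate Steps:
V = -2 (V = -1 - 1 = -2)
y = ⅕ ≈ 0.20000
V*(y³ + (-28/24 + 6²/18)) = -2*((⅕)³ + (-28/24 + 6²/18)) = -2*(1/125 + (-28*1/24 + 36*(1/18))) = -2*(1/125 + (-7/6 + 2)) = -2*(1/125 + ⅚) = -2*631/750 = -631/375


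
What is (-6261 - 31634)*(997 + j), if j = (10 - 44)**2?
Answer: -81587935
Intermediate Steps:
j = 1156 (j = (-34)**2 = 1156)
(-6261 - 31634)*(997 + j) = (-6261 - 31634)*(997 + 1156) = -37895*2153 = -81587935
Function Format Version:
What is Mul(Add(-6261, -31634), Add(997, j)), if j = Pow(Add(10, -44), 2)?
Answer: -81587935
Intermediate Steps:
j = 1156 (j = Pow(-34, 2) = 1156)
Mul(Add(-6261, -31634), Add(997, j)) = Mul(Add(-6261, -31634), Add(997, 1156)) = Mul(-37895, 2153) = -81587935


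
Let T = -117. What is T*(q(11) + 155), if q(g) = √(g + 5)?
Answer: -18603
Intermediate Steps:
q(g) = √(5 + g)
T*(q(11) + 155) = -117*(√(5 + 11) + 155) = -117*(√16 + 155) = -117*(4 + 155) = -117*159 = -18603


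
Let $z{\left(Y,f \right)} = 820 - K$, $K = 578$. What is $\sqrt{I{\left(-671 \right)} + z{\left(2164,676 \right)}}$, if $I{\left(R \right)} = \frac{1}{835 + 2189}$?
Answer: $\frac{\sqrt{15367989}}{252} \approx 15.556$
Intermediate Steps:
$I{\left(R \right)} = \frac{1}{3024}$
$z{\left(Y,f \right)} = 242$ ($z{\left(Y,f \right)} = 820 - 578 = 242$)
$\sqrt{I{\left(-671 \right)} + z{\left(2164,676 \right)}} = \sqrt{\frac{1}{3024} + 242} = \sqrt{\frac{731809}{3024}} = \frac{\sqrt{15367989}}{252}$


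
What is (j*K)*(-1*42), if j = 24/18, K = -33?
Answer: 1848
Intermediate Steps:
j = 4/3 (j = 24*(1/18) = 4/3 ≈ 1.3333)
(j*K)*(-1*42) = ((4/3)*(-33))*(-1*42) = -44*(-42) = 1848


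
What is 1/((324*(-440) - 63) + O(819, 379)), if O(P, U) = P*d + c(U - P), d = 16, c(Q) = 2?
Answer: -1/129517 ≈ -7.7210e-6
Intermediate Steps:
O(P, U) = 2 + 16*P (O(P, U) = P*16 + 2 = 16*P + 2 = 2 + 16*P)
1/((324*(-440) - 63) + O(819, 379)) = 1/((324*(-440) - 63) + (2 + 16*819)) = 1/((-142560 - 63) + (2 + 13104)) = 1/(-142623 + 13106) = 1/(-129517) = -1/129517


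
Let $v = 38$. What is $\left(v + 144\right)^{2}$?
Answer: $33124$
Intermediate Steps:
$\left(v + 144\right)^{2} = \left(38 + 144\right)^{2} = 182^{2} = 33124$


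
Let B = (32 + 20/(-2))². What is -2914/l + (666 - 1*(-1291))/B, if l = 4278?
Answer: 112285/33396 ≈ 3.3622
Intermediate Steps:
B = 484 (B = (32 + 20*(-½))² = (32 - 10)² = 22² = 484)
-2914/l + (666 - 1*(-1291))/B = -2914/4278 + (666 - 1*(-1291))/484 = -2914*1/4278 + (666 + 1291)*(1/484) = -47/69 + 1957*(1/484) = -47/69 + 1957/484 = 112285/33396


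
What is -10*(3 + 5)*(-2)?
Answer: 160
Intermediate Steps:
-10*(3 + 5)*(-2) = -10*8*(-2) = -80*(-2) = 160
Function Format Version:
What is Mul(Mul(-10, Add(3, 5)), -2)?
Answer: 160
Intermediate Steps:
Mul(Mul(-10, Add(3, 5)), -2) = Mul(Mul(-10, 8), -2) = Mul(-80, -2) = 160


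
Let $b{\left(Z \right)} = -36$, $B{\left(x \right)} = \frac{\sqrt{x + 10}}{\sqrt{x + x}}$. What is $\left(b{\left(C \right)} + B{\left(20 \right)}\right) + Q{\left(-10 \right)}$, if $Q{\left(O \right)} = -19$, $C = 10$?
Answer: $-55 + \frac{\sqrt{3}}{2} \approx -54.134$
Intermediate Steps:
$B{\left(x \right)} = \frac{\sqrt{2} \sqrt{10 + x}}{2 \sqrt{x}}$ ($B{\left(x \right)} = \frac{\sqrt{10 + x}}{\sqrt{2 x}} = \frac{\sqrt{10 + x}}{\sqrt{2} \sqrt{x}} = \sqrt{10 + x} \frac{\sqrt{2}}{2 \sqrt{x}} = \frac{\sqrt{2} \sqrt{10 + x}}{2 \sqrt{x}}$)
$\left(b{\left(C \right)} + B{\left(20 \right)}\right) + Q{\left(-10 \right)} = \left(-36 + \frac{\sqrt{20 + 2 \cdot 20}}{2 \cdot 2 \sqrt{5}}\right) - 19 = \left(-36 + \frac{\frac{\sqrt{5}}{10} \sqrt{20 + 40}}{2}\right) - 19 = \left(-36 + \frac{\frac{\sqrt{5}}{10} \sqrt{60}}{2}\right) - 19 = \left(-36 + \frac{\frac{\sqrt{5}}{10} \cdot 2 \sqrt{15}}{2}\right) - 19 = \left(-36 + \frac{\sqrt{3}}{2}\right) - 19 = -55 + \frac{\sqrt{3}}{2}$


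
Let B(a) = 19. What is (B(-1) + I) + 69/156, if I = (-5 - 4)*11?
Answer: -4137/52 ≈ -79.558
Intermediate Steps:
I = -99 (I = -9*11 = -99)
(B(-1) + I) + 69/156 = (19 - 99) + 69/156 = -80 + 69*(1/156) = -80 + 23/52 = -4137/52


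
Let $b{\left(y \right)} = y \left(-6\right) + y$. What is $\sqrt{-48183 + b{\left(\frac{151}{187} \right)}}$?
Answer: $\frac{4 i \sqrt{105315782}}{187} \approx 219.52 i$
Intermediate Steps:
$b{\left(y \right)} = - 5 y$ ($b{\left(y \right)} = - 6 y + y = - 5 y$)
$\sqrt{-48183 + b{\left(\frac{151}{187} \right)}} = \sqrt{-48183 - 5 \cdot \frac{151}{187}} = \sqrt{-48183 - 5 \cdot 151 \cdot \frac{1}{187}} = \sqrt{-48183 - \frac{755}{187}} = \sqrt{- \frac{9010976}{187}} = \frac{4 i \sqrt{105315782}}{187}$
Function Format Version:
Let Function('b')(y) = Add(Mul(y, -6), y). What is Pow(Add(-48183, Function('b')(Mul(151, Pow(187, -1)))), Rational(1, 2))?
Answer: Mul(Rational(4, 187), I, Pow(105315782, Rational(1, 2))) ≈ Mul(219.52, I)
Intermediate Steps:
Function('b')(y) = Mul(-5, y) (Function('b')(y) = Add(Mul(-6, y), y) = Mul(-5, y))
Pow(Add(-48183, Function('b')(Mul(151, Pow(187, -1)))), Rational(1, 2)) = Pow(Add(-48183, Mul(-5, Mul(151, Pow(187, -1)))), Rational(1, 2)) = Pow(Add(-48183, Mul(-5, Mul(151, Rational(1, 187)))), Rational(1, 2)) = Pow(Add(-48183, Mul(-5, Rational(151, 187))), Rational(1, 2)) = Pow(Add(-48183, Rational(-755, 187)), Rational(1, 2)) = Pow(Rational(-9010976, 187), Rational(1, 2)) = Mul(Rational(4, 187), I, Pow(105315782, Rational(1, 2)))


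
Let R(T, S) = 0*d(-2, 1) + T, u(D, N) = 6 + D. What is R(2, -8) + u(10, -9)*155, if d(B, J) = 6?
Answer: 2482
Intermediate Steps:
R(T, S) = T (R(T, S) = 0*6 + T = 0 + T = T)
R(2, -8) + u(10, -9)*155 = 2 + (6 + 10)*155 = 2 + 16*155 = 2 + 2480 = 2482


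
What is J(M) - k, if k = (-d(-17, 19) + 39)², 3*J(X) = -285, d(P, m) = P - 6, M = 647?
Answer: -3939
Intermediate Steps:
d(P, m) = -6 + P
J(X) = -95 (J(X) = (⅓)*(-285) = -95)
k = 3844 (k = (-(-6 - 17) + 39)² = (-1*(-23) + 39)² = (23 + 39)² = 62² = 3844)
J(M) - k = -95 - 1*3844 = -95 - 3844 = -3939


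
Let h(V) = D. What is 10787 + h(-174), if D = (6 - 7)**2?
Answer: 10788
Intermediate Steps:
D = 1 (D = (-1)**2 = 1)
h(V) = 1
10787 + h(-174) = 10787 + 1 = 10788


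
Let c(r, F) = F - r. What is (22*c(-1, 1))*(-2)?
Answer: -88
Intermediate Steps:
(22*c(-1, 1))*(-2) = (22*(1 - 1*(-1)))*(-2) = (22*(1 + 1))*(-2) = (22*2)*(-2) = 44*(-2) = -88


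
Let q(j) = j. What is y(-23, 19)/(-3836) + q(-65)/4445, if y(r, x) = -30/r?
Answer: -83831/5602478 ≈ -0.014963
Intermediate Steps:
y(-23, 19)/(-3836) + q(-65)/4445 = -30/(-23)/(-3836) - 65/4445 = -30*(-1/23)*(-1/3836) - 65*1/4445 = (30/23)*(-1/3836) - 13/889 = -15/44114 - 13/889 = -83831/5602478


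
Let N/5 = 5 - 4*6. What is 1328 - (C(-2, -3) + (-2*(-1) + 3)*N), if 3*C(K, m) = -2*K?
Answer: 5405/3 ≈ 1801.7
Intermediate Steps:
C(K, m) = -2*K/3 (C(K, m) = (-2*K)/3 = -2*K/3)
N = -95 (N = 5*(5 - 4*6) = 5*(5 - 24) = 5*(-19) = -95)
1328 - (C(-2, -3) + (-2*(-1) + 3)*N) = 1328 - (-⅔*(-2) + (-2*(-1) + 3)*(-95)) = 1328 - (4/3 + (2 + 3)*(-95)) = 1328 - (4/3 + 5*(-95)) = 1328 - (4/3 - 475) = 1328 - 1*(-1421/3) = 1328 + 1421/3 = 5405/3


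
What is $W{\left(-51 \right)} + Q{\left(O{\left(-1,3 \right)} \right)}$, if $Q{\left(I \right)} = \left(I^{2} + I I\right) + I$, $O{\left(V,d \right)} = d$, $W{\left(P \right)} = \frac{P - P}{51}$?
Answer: $21$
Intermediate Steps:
$W{\left(P \right)} = 0$ ($W{\left(P \right)} = 0 \cdot \frac{1}{51} = 0$)
$Q{\left(I \right)} = I + 2 I^{2}$ ($Q{\left(I \right)} = \left(I^{2} + I^{2}\right) + I = 2 I^{2} + I = I + 2 I^{2}$)
$W{\left(-51 \right)} + Q{\left(O{\left(-1,3 \right)} \right)} = 0 + 3 \left(1 + 2 \cdot 3\right) = 0 + 3 \left(1 + 6\right) = 0 + 3 \cdot 7 = 0 + 21 = 21$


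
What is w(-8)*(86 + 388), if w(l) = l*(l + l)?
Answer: 60672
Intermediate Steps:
w(l) = 2*l**2 (w(l) = l*(2*l) = 2*l**2)
w(-8)*(86 + 388) = (2*(-8)**2)*(86 + 388) = (2*64)*474 = 128*474 = 60672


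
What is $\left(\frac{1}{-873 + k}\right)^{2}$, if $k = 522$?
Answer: $\frac{1}{123201} \approx 8.1168 \cdot 10^{-6}$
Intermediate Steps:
$\left(\frac{1}{-873 + k}\right)^{2} = \left(\frac{1}{-873 + 522}\right)^{2} = \left(\frac{1}{-351}\right)^{2} = \left(- \frac{1}{351}\right)^{2} = \frac{1}{123201}$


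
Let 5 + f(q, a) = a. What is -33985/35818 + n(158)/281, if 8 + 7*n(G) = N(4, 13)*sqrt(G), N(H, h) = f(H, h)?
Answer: -67135039/70454006 + 8*sqrt(158)/1967 ≈ -0.90177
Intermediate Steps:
f(q, a) = -5 + a
N(H, h) = -5 + h
n(G) = -8/7 + 8*sqrt(G)/7 (n(G) = -8/7 + ((-5 + 13)*sqrt(G))/7 = -8/7 + (8*sqrt(G))/7 = -8/7 + 8*sqrt(G)/7)
-33985/35818 + n(158)/281 = -33985/35818 + (-8/7 + 8*sqrt(158)/7)/281 = -33985*1/35818 + (-8/7 + 8*sqrt(158)/7)*(1/281) = -33985/35818 + (-8/1967 + 8*sqrt(158)/1967) = -67135039/70454006 + 8*sqrt(158)/1967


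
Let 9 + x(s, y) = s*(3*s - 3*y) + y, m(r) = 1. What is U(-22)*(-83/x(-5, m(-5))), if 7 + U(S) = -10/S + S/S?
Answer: 5063/902 ≈ 5.6131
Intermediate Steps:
x(s, y) = -9 + y + s*(-3*y + 3*s) (x(s, y) = -9 + (s*(3*s - 3*y) + y) = -9 + (s*(-3*y + 3*s) + y) = -9 + (y + s*(-3*y + 3*s)) = -9 + y + s*(-3*y + 3*s))
U(S) = -6 - 10/S (U(S) = -7 + (-10/S + S/S) = -7 + (-10/S + 1) = -7 + (1 - 10/S) = -6 - 10/S)
U(-22)*(-83/x(-5, m(-5))) = (-6 - 10/(-22))*(-83/(-9 + 1 + 3*(-5)**2 - 3*(-5)*1)) = (-6 - 10*(-1/22))*(-83/(-9 + 1 + 3*25 + 15)) = (-6 + 5/11)*(-83/(-9 + 1 + 75 + 15)) = -(-5063)/(11*82) = -61/11*(-83/82) = 5063/902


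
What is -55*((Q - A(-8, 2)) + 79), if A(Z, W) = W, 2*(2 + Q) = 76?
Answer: -6215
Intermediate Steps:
Q = 36 (Q = -2 + (1/2)*76 = -2 + 38 = 36)
-55*((Q - A(-8, 2)) + 79) = -55*((36 - 1*2) + 79) = -55*((36 - 2) + 79) = -55*(34 + 79) = -55*113 = -6215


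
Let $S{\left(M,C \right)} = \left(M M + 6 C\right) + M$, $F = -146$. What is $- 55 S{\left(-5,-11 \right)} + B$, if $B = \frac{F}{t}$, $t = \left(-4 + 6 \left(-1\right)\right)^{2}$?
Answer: $\frac{126427}{50} \approx 2528.5$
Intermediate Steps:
$S{\left(M,C \right)} = M + M^{2} + 6 C$ ($S{\left(M,C \right)} = \left(M^{2} + 6 C\right) + M = M + M^{2} + 6 C$)
$t = 100$ ($t = \left(-4 - 6\right)^{2} = \left(-10\right)^{2} = 100$)
$B = - \frac{73}{50}$ ($B = - \frac{146}{100} = \left(-146\right) \frac{1}{100} = - \frac{73}{50} \approx -1.46$)
$- 55 S{\left(-5,-11 \right)} + B = - 55 \left(-5 + \left(-5\right)^{2} + 6 \left(-11\right)\right) - \frac{73}{50} = - 55 \left(-5 + 25 - 66\right) - \frac{73}{50} = \left(-55\right) \left(-46\right) - \frac{73}{50} = 2530 - \frac{73}{50} = \frac{126427}{50}$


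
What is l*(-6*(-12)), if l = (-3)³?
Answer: -1944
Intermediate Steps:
l = -27
l*(-6*(-12)) = -(-162)*(-12) = -27*72 = -1944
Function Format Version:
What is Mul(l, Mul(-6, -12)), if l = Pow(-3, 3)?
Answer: -1944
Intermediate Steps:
l = -27
Mul(l, Mul(-6, -12)) = Mul(-27, Mul(-6, -12)) = Mul(-27, 72) = -1944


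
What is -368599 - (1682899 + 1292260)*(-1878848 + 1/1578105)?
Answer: 8821403639941363306/1578105 ≈ 5.5899e+12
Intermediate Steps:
-368599 - (1682899 + 1292260)*(-1878848 + 1/1578105) = -368599 - 2975159*(-1878848 + 1/1578105) = -368599 - 2975159*(-2965019423039)/1578105 = -368599 - 1*(-8821404221629288201/1578105) = -368599 + 8821404221629288201/1578105 = 8821403639941363306/1578105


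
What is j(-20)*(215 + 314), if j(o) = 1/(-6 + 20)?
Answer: 529/14 ≈ 37.786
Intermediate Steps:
j(o) = 1/14
j(-20)*(215 + 314) = (215 + 314)/14 = (1/14)*529 = 529/14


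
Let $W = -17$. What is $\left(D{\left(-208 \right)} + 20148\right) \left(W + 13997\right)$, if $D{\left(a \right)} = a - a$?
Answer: $281669040$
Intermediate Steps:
$D{\left(a \right)} = 0$
$\left(D{\left(-208 \right)} + 20148\right) \left(W + 13997\right) = \left(0 + 20148\right) \left(-17 + 13997\right) = 20148 \cdot 13980 = 281669040$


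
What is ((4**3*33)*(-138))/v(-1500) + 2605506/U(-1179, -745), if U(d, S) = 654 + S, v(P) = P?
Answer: -323478042/11375 ≈ -28438.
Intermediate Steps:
((4**3*33)*(-138))/v(-1500) + 2605506/U(-1179, -745) = ((4**3*33)*(-138))/(-1500) + 2605506/(654 - 745) = ((64*33)*(-138))*(-1/1500) + 2605506/(-91) = (2112*(-138))*(-1/1500) + 2605506*(-1/91) = -291456*(-1/1500) - 2605506/91 = 24288/125 - 2605506/91 = -323478042/11375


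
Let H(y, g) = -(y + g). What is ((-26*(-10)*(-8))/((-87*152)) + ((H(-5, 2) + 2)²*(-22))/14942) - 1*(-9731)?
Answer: 120175085438/12349563 ≈ 9731.1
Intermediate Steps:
H(y, g) = -g - y (H(y, g) = -(g + y) = -g - y)
((-26*(-10)*(-8))/((-87*152)) + ((H(-5, 2) + 2)²*(-22))/14942) - 1*(-9731) = ((-26*(-10)*(-8))/((-87*152)) + (((-1*2 - 1*(-5)) + 2)²*(-22))/14942) - 1*(-9731) = ((260*(-8))/(-13224) + (((-2 + 5) + 2)²*(-22))*(1/14942)) + 9731 = (-2080*(-1/13224) + ((3 + 2)²*(-22))*(1/14942)) + 9731 = (260/1653 + (5²*(-22))*(1/14942)) + 9731 = (260/1653 + (25*(-22))*(1/14942)) + 9731 = (260/1653 - 550*1/14942) + 9731 = (260/1653 - 275/7471) + 9731 = 1487885/12349563 + 9731 = 120175085438/12349563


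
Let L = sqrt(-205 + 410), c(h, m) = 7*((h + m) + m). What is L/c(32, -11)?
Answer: sqrt(205)/70 ≈ 0.20454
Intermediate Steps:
c(h, m) = 7*h + 14*m (c(h, m) = 7*(h + 2*m) = 7*h + 14*m)
L = sqrt(205) ≈ 14.318
L/c(32, -11) = sqrt(205)/(7*32 + 14*(-11)) = sqrt(205)/(224 - 154) = sqrt(205)/70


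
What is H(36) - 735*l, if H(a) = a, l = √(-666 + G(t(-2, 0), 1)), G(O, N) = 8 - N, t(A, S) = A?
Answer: 36 - 735*I*√659 ≈ 36.0 - 18868.0*I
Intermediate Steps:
l = I*√659 (l = √(-666 + (8 - 1*1)) = √(-666 + (8 - 1)) = √(-666 + 7) = √(-659) = I*√659 ≈ 25.671*I)
H(36) - 735*l = 36 - 735*I*√659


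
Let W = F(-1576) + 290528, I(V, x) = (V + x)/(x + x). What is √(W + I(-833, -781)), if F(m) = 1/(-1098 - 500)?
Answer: √452527687008881022/1248038 ≈ 539.01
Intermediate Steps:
F(m) = -1/1598 (F(m) = 1/(-1598) = -1/1598)
I(V, x) = (V + x)/(2*x) (I(V, x) = (V + x)/((2*x)) = (V + x)*(1/(2*x)) = (V + x)/(2*x))
W = 464263743/1598 (W = -1/1598 + 290528 = 464263743/1598 ≈ 2.9053e+5)
√(W + I(-833, -781)) = √(464263743/1598 + (½)*(-833 - 781)/(-781)) = √(464263743/1598 + (½)*(-1/781)*(-1614)) = √(464263743/1598 + 807/781) = √(362591272869/1248038) = √452527687008881022/1248038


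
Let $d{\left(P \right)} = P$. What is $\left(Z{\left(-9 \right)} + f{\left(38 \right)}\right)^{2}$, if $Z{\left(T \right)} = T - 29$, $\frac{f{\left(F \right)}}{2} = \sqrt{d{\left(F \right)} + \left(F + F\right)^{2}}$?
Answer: $24700 - 456 \sqrt{646} \approx 13110.0$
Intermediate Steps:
$f{\left(F \right)} = 2 \sqrt{F + 4 F^{2}}$ ($f{\left(F \right)} = 2 \sqrt{F + \left(F + F\right)^{2}} = 2 \sqrt{F + \left(2 F\right)^{2}} = 2 \sqrt{F + 4 F^{2}}$)
$Z{\left(T \right)} = -29 + T$
$\left(Z{\left(-9 \right)} + f{\left(38 \right)}\right)^{2} = \left(\left(-29 - 9\right) + 2 \sqrt{38 \left(1 + 4 \cdot 38\right)}\right)^{2} = \left(-38 + 2 \sqrt{38 \left(1 + 152\right)}\right)^{2} = \left(-38 + 2 \sqrt{38 \cdot 153}\right)^{2} = \left(-38 + 2 \sqrt{5814}\right)^{2} = \left(-38 + 2 \cdot 3 \sqrt{646}\right)^{2} = \left(-38 + 6 \sqrt{646}\right)^{2}$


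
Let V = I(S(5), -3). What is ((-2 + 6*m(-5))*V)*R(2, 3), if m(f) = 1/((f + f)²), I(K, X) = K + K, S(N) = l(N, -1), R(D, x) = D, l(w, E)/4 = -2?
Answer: 1552/25 ≈ 62.080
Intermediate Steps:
l(w, E) = -8 (l(w, E) = 4*(-2) = -8)
S(N) = -8
I(K, X) = 2*K
V = -16 (V = 2*(-8) = -16)
m(f) = 1/(4*f²) (m(f) = 1/((2*f)²) = 1/(4*f²))
((-2 + 6*m(-5))*V)*R(2, 3) = ((-2 + 6*((¼)/(-5)²))*(-16))*2 = ((-2 + 6*((¼)*(1/25)))*(-16))*2 = ((-2 + 6*(1/100))*(-16))*2 = ((-2 + 3/50)*(-16))*2 = -97/50*(-16)*2 = (776/25)*2 = 1552/25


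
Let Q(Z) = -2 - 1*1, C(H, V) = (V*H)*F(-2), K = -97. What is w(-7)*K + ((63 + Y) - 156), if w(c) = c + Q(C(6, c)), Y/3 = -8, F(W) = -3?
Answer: 853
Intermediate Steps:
C(H, V) = -3*H*V (C(H, V) = (V*H)*(-3) = (H*V)*(-3) = -3*H*V)
Q(Z) = -3 (Q(Z) = -2 - 1 = -3)
Y = -24 (Y = 3*(-8) = -24)
w(c) = -3 + c (w(c) = c - 3 = -3 + c)
w(-7)*K + ((63 + Y) - 156) = (-3 - 7)*(-97) + ((63 - 24) - 156) = -10*(-97) + (39 - 156) = 970 - 117 = 853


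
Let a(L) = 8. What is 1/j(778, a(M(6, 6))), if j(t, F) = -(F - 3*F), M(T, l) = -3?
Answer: 1/16 ≈ 0.062500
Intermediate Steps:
j(t, F) = 2*F (j(t, F) = -(-2)*F = 2*F)
1/j(778, a(M(6, 6))) = 1/(2*8) = 1/16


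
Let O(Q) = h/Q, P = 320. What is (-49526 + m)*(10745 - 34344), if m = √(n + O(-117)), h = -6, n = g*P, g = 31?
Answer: 1168764074 - 23599*√15088398/39 ≈ 1.1664e+9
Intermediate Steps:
n = 9920 (n = 31*320 = 9920)
O(Q) = -6/Q
m = √15088398/39 (m = √(9920 - 6/(-117)) = √(9920 - 6*(-1/117)) = √(9920 + 2/39) = √(386882/39) = √15088398/39 ≈ 99.599)
(-49526 + m)*(10745 - 34344) = (-49526 + √15088398/39)*(10745 - 34344) = (-49526 + √15088398/39)*(-23599) = 1168764074 - 23599*√15088398/39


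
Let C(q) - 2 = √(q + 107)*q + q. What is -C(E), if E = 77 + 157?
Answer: -236 - 234*√341 ≈ -4557.1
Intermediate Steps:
E = 234
C(q) = 2 + q + q*√(107 + q) (C(q) = 2 + (√(q + 107)*q + q) = 2 + (√(107 + q)*q + q) = 2 + (q*√(107 + q) + q) = 2 + (q + q*√(107 + q)) = 2 + q + q*√(107 + q))
-C(E) = -(2 + 234 + 234*√(107 + 234)) = -(2 + 234 + 234*√341) = -(236 + 234*√341) = -236 - 234*√341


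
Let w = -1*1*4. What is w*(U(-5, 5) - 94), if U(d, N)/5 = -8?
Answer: 536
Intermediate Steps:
w = -4 (w = -1*4 = -4)
U(d, N) = -40 (U(d, N) = 5*(-8) = -40)
w*(U(-5, 5) - 94) = -4*(-40 - 94) = -4*(-134) = 536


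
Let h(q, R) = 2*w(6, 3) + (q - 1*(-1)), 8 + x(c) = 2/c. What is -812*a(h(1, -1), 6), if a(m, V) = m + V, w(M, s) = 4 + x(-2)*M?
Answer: 74704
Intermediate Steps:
x(c) = -8 + 2/c
w(M, s) = 4 - 9*M (w(M, s) = 4 + (-8 + 2/(-2))*M = 4 + (-8 + 2*(-½))*M = 4 + (-8 - 1)*M = 4 - 9*M)
h(q, R) = -99 + q (h(q, R) = 2*(4 - 9*6) + (q - 1*(-1)) = 2*(4 - 54) + (q + 1) = 2*(-50) + (1 + q) = -100 + (1 + q) = -99 + q)
a(m, V) = V + m
-812*a(h(1, -1), 6) = -812*(6 + (-99 + 1)) = -812*(6 - 98) = -812*(-92) = 74704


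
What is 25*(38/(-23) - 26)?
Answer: -15900/23 ≈ -691.30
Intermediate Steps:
25*(38/(-23) - 26) = 25*(38*(-1/23) - 26) = 25*(-38/23 - 26) = 25*(-636/23) = -15900/23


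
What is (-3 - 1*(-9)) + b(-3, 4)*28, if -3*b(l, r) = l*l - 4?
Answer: -122/3 ≈ -40.667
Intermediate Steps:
b(l, r) = 4/3 - l²/3 (b(l, r) = -(l*l - 4)/3 = -(l² - 4)/3 = -(-4 + l²)/3 = 4/3 - l²/3)
(-3 - 1*(-9)) + b(-3, 4)*28 = (-3 - 1*(-9)) + (4/3 - ⅓*(-3)²)*28 = (-3 + 9) + (4/3 - ⅓*9)*28 = 6 + (4/3 - 3)*28 = 6 - 5/3*28 = 6 - 140/3 = -122/3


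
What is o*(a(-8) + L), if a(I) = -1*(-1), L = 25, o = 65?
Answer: 1690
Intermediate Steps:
a(I) = 1
o*(a(-8) + L) = 65*(1 + 25) = 65*26 = 1690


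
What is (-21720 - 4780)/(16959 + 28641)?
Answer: -265/456 ≈ -0.58114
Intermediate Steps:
(-21720 - 4780)/(16959 + 28641) = -26500/45600 = -26500*1/45600 = -265/456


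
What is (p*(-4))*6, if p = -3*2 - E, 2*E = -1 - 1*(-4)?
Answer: 180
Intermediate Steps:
E = 3/2 (E = (-1 - 1*(-4))/2 = (-1 + 4)/2 = (½)*3 = 3/2 ≈ 1.5000)
p = -15/2 (p = -3*2 - 1*3/2 = -6 - 3/2 = -15/2 ≈ -7.5000)
(p*(-4))*6 = -15/2*(-4)*6 = 30*6 = 180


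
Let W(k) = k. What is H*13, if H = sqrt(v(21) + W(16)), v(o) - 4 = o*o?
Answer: 13*sqrt(461) ≈ 279.12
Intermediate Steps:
v(o) = 4 + o**2 (v(o) = 4 + o*o = 4 + o**2)
H = sqrt(461) (H = sqrt((4 + 21**2) + 16) = sqrt((4 + 441) + 16) = sqrt(445 + 16) = sqrt(461) ≈ 21.471)
H*13 = sqrt(461)*13 = 13*sqrt(461)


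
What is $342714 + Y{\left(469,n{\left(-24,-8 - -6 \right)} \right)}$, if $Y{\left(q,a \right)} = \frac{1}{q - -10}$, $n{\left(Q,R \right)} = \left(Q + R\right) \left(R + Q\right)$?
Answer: $\frac{164160007}{479} \approx 3.4271 \cdot 10^{5}$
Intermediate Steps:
$n{\left(Q,R \right)} = \left(Q + R\right)^{2}$ ($n{\left(Q,R \right)} = \left(Q + R\right) \left(Q + R\right) = \left(Q + R\right)^{2}$)
$Y{\left(q,a \right)} = \frac{1}{10 + q}$ ($Y{\left(q,a \right)} = \frac{1}{q + 10} = \frac{1}{10 + q}$)
$342714 + Y{\left(469,n{\left(-24,-8 - -6 \right)} \right)} = 342714 + \frac{1}{10 + 469} = 342714 + \frac{1}{479} = \frac{164160007}{479}$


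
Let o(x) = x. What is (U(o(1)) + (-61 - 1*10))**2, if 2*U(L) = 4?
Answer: 4761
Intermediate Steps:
U(L) = 2 (U(L) = (1/2)*4 = 2)
(U(o(1)) + (-61 - 1*10))**2 = (2 + (-61 - 1*10))**2 = (2 + (-61 - 10))**2 = (2 - 71)**2 = (-69)**2 = 4761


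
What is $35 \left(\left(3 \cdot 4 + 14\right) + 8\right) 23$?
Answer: $27370$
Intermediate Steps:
$35 \left(\left(3 \cdot 4 + 14\right) + 8\right) 23 = 35 \left(\left(12 + 14\right) + 8\right) 23 = 35 \left(26 + 8\right) 23 = 35 \cdot 34 \cdot 23 = 1190 \cdot 23 = 27370$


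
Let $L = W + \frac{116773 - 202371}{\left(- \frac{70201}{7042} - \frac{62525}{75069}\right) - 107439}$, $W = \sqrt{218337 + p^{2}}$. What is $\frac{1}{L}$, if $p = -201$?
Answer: $- \frac{428382073462912811442339594}{139133734242824253832691507689027} + \frac{3226447035361396790160149881 \sqrt{258738}}{834802405456945522996149046134162} \approx 0.0019629$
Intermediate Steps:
$W = \sqrt{258738}$ ($W = \sqrt{218337 + \left(-201\right)^{2}} = \sqrt{218337 + 40401} = \sqrt{258738} \approx 508.66$)
$L = \frac{45250175597004}{56801822465141} + \sqrt{258738}$ ($L = \sqrt{258738} + \frac{116773 - 202371}{\left(- \frac{70201}{7042} - \frac{62525}{75069}\right) - 107439} = \sqrt{258738} - \frac{85598}{\left(\left(-70201\right) \frac{1}{7042} - \frac{62525}{75069}\right) - 107439} = \sqrt{258738} - \frac{85598}{\left(- \frac{70201}{7042} - \frac{62525}{75069}\right) - 107439} = \sqrt{258738} - \frac{85598}{- \frac{5710219919}{528635898} - 107439} = \sqrt{258738} - \frac{85598}{- \frac{56801822465141}{528635898}} = \sqrt{258738} - - \frac{45250175597004}{56801822465141} = \sqrt{258738} + \frac{45250175597004}{56801822465141} = \frac{45250175597004}{56801822465141} + \sqrt{258738} \approx 509.46$)
$\frac{1}{L} = \frac{1}{\frac{45250175597004}{56801822465141} + \sqrt{258738}}$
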